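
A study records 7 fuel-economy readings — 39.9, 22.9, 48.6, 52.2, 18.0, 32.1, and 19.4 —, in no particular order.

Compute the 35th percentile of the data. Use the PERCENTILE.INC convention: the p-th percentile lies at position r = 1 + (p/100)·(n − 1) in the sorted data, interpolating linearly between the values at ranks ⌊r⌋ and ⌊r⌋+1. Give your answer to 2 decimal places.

Sorted: 18.0, 19.4, 22.9, 32.1, 39.9, 48.6, 52.2.
n = 7.
r = 1 + (35/100)·(7 − 1) = 1 + 2.1 = 3.1.
Rank 3 is 22.9 and rank 4 is 32.1.
Interpolate: 22.9 + 0.1·(32.1 − 22.9) = 22.9 + 0.1·9.2 = 23.82.

23.82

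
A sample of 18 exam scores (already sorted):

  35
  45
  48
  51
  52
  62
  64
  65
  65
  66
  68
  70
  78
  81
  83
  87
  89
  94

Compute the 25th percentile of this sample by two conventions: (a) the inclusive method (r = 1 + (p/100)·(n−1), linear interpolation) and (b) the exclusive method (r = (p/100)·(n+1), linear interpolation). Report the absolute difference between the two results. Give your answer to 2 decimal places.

2.75

n = 18.
(a) r = 5.25; between ranks 5 (52) and 6 (62): 54.5.
(b) r = 4.75; between ranks 4 (51) and 5 (52): 51.75.
|54.5 − 51.75| = 2.75.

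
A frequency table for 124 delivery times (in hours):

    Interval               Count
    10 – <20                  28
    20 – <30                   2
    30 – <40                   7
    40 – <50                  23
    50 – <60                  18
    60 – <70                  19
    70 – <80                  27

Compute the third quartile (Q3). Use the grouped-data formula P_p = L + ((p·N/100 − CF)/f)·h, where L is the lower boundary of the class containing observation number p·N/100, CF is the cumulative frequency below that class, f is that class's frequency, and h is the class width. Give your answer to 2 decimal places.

N = 124; target position k = 75/100 · 124 = 93.
Cumulative frequencies: 28, 30, 37, 60, 78, 97, 124.
Observation 93 falls in the class 60 – <70.
L = 60, CF = 78, f = 19, h = 10.
P75 = 60 + ((93 − 78)/19)·10 = 60 + 7.89474 = 67.8947.

67.89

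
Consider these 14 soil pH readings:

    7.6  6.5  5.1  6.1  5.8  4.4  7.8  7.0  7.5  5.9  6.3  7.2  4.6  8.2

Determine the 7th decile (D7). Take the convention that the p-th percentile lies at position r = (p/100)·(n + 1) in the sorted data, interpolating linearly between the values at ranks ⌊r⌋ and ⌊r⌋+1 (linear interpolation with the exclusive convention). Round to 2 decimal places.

Sorted: 4.4, 4.6, 5.1, 5.8, 5.9, 6.1, 6.3, 6.5, 7.0, 7.2, 7.5, 7.6, 7.8, 8.2.
n = 14.
r = (70/100)·(14 + 1) = 10.5.
Rank 10 is 7.2 and rank 11 is 7.5.
Interpolate: 7.2 + 0.5·(7.5 − 7.2) = 7.2 + 0.5·0.3 = 7.35.

7.35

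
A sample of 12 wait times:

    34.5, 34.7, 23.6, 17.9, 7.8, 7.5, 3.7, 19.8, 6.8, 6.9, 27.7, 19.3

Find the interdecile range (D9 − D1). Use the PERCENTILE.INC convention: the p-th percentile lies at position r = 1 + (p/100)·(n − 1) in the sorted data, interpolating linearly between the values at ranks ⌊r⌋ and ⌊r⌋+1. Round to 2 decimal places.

27.01

Sorted: 3.7, 6.8, 6.9, 7.5, 7.8, 17.9, 19.3, 19.8, 23.6, 27.7, 34.5, 34.7.
n = 12.
P10: r = 2.1; ranks 2–3 are 6.8, 6.9; interpolating gives 6.81.
P90: r = 10.9; ranks 10–11 are 27.7, 34.5; interpolating gives 33.82.
Difference: 33.82 − 6.81 = 27.01.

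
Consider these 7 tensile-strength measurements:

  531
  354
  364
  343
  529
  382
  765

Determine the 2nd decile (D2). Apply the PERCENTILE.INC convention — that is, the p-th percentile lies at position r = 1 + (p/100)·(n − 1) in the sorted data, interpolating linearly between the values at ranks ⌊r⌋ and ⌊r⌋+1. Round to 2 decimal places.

356.00

Sorted: 343, 354, 364, 382, 529, 531, 765.
n = 7.
r = 1 + (20/100)·(7 − 1) = 1 + 1.2 = 2.2.
Rank 2 is 354 and rank 3 is 364.
Interpolate: 354 + 0.2·(364 − 354) = 354 + 0.2·10 = 356.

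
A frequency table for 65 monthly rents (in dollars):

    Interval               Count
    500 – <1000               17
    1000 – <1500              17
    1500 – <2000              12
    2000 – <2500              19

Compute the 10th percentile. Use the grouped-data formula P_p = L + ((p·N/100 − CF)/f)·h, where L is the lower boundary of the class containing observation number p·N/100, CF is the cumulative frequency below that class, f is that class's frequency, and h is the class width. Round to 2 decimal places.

691.18

N = 65; target position k = 10/100 · 65 = 6.5.
Cumulative frequencies: 17, 34, 46, 65.
Observation 6.5 falls in the class 500 – <1000.
L = 500, CF = 0, f = 17, h = 500.
P10 = 500 + ((6.5 − 0)/17)·500 = 500 + 191.176 = 691.176.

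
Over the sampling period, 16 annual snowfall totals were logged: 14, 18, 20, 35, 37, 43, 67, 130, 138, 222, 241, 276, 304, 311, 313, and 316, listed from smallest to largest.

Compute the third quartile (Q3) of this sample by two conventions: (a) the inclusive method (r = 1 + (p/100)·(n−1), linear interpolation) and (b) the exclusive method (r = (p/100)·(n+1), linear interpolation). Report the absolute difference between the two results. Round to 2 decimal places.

n = 16.
(a) r = 12.25; between ranks 12 (276) and 13 (304): 283.
(b) r = 12.75; between ranks 12 (276) and 13 (304): 297.
|283 − 297| = 14.

14.00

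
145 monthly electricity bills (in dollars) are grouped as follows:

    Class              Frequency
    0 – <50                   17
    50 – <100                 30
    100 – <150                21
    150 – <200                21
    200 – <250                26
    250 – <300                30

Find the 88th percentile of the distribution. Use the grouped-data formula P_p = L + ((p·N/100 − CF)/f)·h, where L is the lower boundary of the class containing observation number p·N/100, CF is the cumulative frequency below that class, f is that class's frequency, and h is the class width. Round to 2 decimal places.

271.00

N = 145; target position k = 88/100 · 145 = 127.6.
Cumulative frequencies: 17, 47, 68, 89, 115, 145.
Observation 127.6 falls in the class 250 – <300.
L = 250, CF = 115, f = 30, h = 50.
P88 = 250 + ((127.6 − 115)/30)·50 = 250 + 21 = 271.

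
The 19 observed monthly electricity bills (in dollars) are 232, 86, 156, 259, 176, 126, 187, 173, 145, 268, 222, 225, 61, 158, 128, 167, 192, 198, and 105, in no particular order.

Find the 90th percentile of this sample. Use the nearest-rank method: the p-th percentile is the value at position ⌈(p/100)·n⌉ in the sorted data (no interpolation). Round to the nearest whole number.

259

Sorted: 61, 86, 105, 126, 128, 145, 156, 158, 167, 173, 176, 187, 192, 198, 222, 225, 232, 259, 268.
n = 19.
Position = ⌈90/100 · 19⌉ = ⌈17.1⌉ = 18.
The value at rank 18 is 259.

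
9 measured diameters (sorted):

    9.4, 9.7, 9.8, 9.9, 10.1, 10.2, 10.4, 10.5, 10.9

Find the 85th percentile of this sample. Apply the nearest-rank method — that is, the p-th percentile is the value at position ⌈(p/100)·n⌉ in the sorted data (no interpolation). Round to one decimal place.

n = 9.
Position = ⌈85/100 · 9⌉ = ⌈7.65⌉ = 8.
The value at rank 8 is 10.5.

10.5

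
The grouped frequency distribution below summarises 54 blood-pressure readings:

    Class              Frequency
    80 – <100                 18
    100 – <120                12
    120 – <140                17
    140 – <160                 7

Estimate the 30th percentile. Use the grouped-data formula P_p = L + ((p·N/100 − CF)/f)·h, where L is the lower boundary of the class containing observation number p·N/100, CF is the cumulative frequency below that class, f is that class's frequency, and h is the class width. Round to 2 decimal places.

N = 54; target position k = 30/100 · 54 = 16.2.
Cumulative frequencies: 18, 30, 47, 54.
Observation 16.2 falls in the class 80 – <100.
L = 80, CF = 0, f = 18, h = 20.
P30 = 80 + ((16.2 − 0)/18)·20 = 80 + 18 = 98.

98.00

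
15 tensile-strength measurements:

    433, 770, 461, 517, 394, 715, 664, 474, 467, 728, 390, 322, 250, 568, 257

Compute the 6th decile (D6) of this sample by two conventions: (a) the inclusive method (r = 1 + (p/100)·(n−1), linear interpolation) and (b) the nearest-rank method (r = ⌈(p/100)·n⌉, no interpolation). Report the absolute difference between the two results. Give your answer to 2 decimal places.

17.20

Sorted: 250, 257, 322, 390, 394, 433, 461, 467, 474, 517, 568, 664, 715, 728, 770.
n = 15.
(a) r = 9.4; between ranks 9 (474) and 10 (517): 491.2.
(b) the nearest-rank method: rank 9 → 474.
|491.2 − 474| = 17.2.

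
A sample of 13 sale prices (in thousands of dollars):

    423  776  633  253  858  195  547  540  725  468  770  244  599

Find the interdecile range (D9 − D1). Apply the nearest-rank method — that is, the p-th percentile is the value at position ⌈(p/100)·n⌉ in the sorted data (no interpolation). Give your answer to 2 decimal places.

532.00

Sorted: 195, 244, 253, 423, 468, 540, 547, 599, 633, 725, 770, 776, 858.
n = 13.
P10: rank ⌈10/100·13⌉ = 2 → 244.
P90: rank ⌈90/100·13⌉ = 12 → 776.
Difference: 776 − 244 = 532.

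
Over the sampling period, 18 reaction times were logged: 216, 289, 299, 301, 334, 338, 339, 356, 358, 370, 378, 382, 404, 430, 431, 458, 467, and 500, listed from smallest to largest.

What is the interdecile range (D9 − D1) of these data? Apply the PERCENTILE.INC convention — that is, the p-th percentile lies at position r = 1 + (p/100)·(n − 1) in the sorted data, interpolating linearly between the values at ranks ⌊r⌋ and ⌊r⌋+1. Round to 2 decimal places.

n = 18.
P10: r = 2.7; ranks 2–3 are 289, 299; interpolating gives 296.
P90: r = 16.3; ranks 16–17 are 458, 467; interpolating gives 460.7.
Difference: 460.7 − 296 = 164.7.

164.70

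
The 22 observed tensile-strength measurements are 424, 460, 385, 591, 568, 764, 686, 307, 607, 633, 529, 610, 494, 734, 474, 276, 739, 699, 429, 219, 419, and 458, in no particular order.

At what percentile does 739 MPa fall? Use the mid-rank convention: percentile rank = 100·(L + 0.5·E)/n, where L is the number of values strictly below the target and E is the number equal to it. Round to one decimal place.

93.2

Sorted: 219, 276, 307, 385, 419, 424, 429, 458, 460, 474, 494, 529, 568, 591, 607, 610, 633, 686, 699, 734, 739, 764.
Count below 739: L = 20; count equal: E = 1; n = 22.
Percentile rank = 100·(20 + 0.5·1)/22 = 100·20.5/22 = 93.18.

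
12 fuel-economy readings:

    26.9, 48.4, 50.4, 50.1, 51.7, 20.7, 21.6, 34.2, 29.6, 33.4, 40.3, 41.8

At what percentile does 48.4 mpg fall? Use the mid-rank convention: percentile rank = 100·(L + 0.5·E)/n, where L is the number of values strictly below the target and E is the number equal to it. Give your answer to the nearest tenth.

70.8

Sorted: 20.7, 21.6, 26.9, 29.6, 33.4, 34.2, 40.3, 41.8, 48.4, 50.1, 50.4, 51.7.
Count below 48.4: L = 8; count equal: E = 1; n = 12.
Percentile rank = 100·(8 + 0.5·1)/12 = 100·8.5/12 = 70.83.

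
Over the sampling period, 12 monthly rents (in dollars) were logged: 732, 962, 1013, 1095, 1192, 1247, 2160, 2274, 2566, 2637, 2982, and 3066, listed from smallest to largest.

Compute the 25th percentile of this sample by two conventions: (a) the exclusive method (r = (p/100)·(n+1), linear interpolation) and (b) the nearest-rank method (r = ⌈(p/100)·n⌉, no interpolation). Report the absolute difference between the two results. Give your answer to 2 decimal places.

20.50

n = 12.
(a) r = 3.25; between ranks 3 (1013) and 4 (1095): 1033.5.
(b) the nearest-rank method: rank 3 → 1013.
|1033.5 − 1013| = 20.5.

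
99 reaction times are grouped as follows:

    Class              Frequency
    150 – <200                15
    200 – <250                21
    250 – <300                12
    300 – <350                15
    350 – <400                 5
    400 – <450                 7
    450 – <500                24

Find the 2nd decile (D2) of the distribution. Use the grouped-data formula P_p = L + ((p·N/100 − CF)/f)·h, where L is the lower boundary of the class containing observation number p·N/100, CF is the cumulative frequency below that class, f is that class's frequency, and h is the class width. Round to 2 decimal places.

N = 99; target position k = 20/100 · 99 = 19.8.
Cumulative frequencies: 15, 36, 48, 63, 68, 75, 99.
Observation 19.8 falls in the class 200 – <250.
L = 200, CF = 15, f = 21, h = 50.
P20 = 200 + ((19.8 − 15)/21)·50 = 200 + 11.4286 = 211.429.

211.43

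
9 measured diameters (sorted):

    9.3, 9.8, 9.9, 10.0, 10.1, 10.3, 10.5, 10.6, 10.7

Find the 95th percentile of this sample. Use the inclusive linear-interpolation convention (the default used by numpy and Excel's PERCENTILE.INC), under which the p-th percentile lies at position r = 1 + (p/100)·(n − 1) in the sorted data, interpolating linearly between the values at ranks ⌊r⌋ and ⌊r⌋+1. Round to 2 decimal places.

n = 9.
r = 1 + (95/100)·(9 − 1) = 1 + 7.6 = 8.6.
Rank 8 is 10.6 and rank 9 is 10.7.
Interpolate: 10.6 + 0.6·(10.7 − 10.6) = 10.6 + 0.6·0.1 = 10.66.

10.66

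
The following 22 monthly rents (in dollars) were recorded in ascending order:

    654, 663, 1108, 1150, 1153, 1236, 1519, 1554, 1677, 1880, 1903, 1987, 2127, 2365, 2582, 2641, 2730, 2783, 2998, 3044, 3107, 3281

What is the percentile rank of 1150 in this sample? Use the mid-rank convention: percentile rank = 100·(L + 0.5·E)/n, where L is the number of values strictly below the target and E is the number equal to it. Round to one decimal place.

Count below 1150: L = 3; count equal: E = 1; n = 22.
Percentile rank = 100·(3 + 0.5·1)/22 = 100·3.5/22 = 15.91.

15.9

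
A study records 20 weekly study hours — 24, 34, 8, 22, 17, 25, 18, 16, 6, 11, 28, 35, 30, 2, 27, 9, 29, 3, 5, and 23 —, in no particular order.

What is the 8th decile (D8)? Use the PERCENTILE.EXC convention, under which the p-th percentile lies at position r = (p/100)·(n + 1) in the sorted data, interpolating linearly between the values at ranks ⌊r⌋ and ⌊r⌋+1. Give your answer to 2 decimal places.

28.80

Sorted: 2, 3, 5, 6, 8, 9, 11, 16, 17, 18, 22, 23, 24, 25, 27, 28, 29, 30, 34, 35.
n = 20.
r = (80/100)·(20 + 1) = 16.8.
Rank 16 is 28 and rank 17 is 29.
Interpolate: 28 + 0.8·(29 − 28) = 28 + 0.8·1 = 28.8.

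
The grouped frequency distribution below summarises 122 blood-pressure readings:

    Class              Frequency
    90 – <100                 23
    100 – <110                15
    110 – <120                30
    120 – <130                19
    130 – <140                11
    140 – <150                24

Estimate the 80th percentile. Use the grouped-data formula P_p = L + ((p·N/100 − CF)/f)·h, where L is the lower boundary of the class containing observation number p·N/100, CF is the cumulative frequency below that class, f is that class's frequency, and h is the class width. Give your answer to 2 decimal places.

139.64

N = 122; target position k = 80/100 · 122 = 97.6.
Cumulative frequencies: 23, 38, 68, 87, 98, 122.
Observation 97.6 falls in the class 130 – <140.
L = 130, CF = 87, f = 11, h = 10.
P80 = 130 + ((97.6 − 87)/11)·10 = 130 + 9.63636 = 139.636.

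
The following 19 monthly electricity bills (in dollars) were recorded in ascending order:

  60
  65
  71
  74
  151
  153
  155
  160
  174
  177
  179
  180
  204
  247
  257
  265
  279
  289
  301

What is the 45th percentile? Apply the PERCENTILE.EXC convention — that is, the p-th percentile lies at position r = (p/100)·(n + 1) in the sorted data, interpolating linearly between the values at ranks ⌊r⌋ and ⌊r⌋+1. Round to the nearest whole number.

174

n = 19.
r = (45/100)·(19 + 1) = 9.
r is an integer, so P45 is the value at rank 9: 174.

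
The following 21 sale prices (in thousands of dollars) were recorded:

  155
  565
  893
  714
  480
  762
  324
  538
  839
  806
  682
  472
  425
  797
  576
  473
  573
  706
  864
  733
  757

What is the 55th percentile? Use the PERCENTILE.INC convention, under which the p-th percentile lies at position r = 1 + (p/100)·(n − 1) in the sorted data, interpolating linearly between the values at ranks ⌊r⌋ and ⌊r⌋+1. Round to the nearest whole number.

706

Sorted: 155, 324, 425, 472, 473, 480, 538, 565, 573, 576, 682, 706, 714, 733, 757, 762, 797, 806, 839, 864, 893.
n = 21.
r = 1 + (55/100)·(21 − 1) = 1 + 11 = 12.
r is an integer, so P55 is the value at rank 12: 706.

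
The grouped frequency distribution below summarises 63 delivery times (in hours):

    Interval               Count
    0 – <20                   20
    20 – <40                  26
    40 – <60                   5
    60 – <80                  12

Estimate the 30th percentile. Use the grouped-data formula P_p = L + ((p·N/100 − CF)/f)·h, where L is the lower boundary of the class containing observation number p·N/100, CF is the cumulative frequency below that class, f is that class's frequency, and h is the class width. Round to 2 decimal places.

18.90

N = 63; target position k = 30/100 · 63 = 18.9.
Cumulative frequencies: 20, 46, 51, 63.
Observation 18.9 falls in the class 0 – <20.
L = 0, CF = 0, f = 20, h = 20.
P30 = 0 + ((18.9 − 0)/20)·20 = 0 + 18.9 = 18.9.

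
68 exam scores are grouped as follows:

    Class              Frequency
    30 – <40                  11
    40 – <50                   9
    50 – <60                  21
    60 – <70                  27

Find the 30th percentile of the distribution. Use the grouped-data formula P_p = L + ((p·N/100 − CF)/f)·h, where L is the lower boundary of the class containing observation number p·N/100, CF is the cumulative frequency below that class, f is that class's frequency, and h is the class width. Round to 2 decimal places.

N = 68; target position k = 30/100 · 68 = 20.4.
Cumulative frequencies: 11, 20, 41, 68.
Observation 20.4 falls in the class 50 – <60.
L = 50, CF = 20, f = 21, h = 10.
P30 = 50 + ((20.4 − 20)/21)·10 = 50 + 0.190476 = 50.1905.

50.19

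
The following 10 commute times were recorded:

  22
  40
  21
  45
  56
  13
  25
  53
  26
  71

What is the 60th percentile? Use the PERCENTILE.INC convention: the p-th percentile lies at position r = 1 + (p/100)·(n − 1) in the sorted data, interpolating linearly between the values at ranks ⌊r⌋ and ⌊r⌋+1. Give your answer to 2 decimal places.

Sorted: 13, 21, 22, 25, 26, 40, 45, 53, 56, 71.
n = 10.
r = 1 + (60/100)·(10 − 1) = 1 + 5.4 = 6.4.
Rank 6 is 40 and rank 7 is 45.
Interpolate: 40 + 0.4·(45 − 40) = 40 + 0.4·5 = 42.

42.00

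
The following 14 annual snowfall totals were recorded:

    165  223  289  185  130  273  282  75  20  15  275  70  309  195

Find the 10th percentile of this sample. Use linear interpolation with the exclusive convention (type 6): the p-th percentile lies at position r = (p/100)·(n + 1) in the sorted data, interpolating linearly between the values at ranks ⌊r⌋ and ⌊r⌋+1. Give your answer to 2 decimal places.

17.50

Sorted: 15, 20, 70, 75, 130, 165, 185, 195, 223, 273, 275, 282, 289, 309.
n = 14.
r = (10/100)·(14 + 1) = 1.5.
Rank 1 is 15 and rank 2 is 20.
Interpolate: 15 + 0.5·(20 − 15) = 15 + 0.5·5 = 17.5.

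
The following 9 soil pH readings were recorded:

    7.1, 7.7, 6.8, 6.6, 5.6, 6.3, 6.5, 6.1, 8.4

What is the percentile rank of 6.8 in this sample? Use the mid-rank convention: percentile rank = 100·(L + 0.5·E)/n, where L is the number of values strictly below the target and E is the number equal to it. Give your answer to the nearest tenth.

Sorted: 5.6, 6.1, 6.3, 6.5, 6.6, 6.8, 7.1, 7.7, 8.4.
Count below 6.8: L = 5; count equal: E = 1; n = 9.
Percentile rank = 100·(5 + 0.5·1)/9 = 100·5.5/9 = 61.11.

61.1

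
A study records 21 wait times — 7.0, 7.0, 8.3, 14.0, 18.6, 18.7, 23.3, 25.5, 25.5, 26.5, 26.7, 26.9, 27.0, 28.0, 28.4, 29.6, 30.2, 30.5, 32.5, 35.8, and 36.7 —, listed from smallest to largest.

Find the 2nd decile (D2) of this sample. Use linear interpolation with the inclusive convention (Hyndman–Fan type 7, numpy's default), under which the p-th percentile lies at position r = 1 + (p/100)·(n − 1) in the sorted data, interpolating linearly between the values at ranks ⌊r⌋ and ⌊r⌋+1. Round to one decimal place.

n = 21.
r = 1 + (20/100)·(21 − 1) = 1 + 4 = 5.
r is an integer, so P20 is the value at rank 5: 18.6.

18.6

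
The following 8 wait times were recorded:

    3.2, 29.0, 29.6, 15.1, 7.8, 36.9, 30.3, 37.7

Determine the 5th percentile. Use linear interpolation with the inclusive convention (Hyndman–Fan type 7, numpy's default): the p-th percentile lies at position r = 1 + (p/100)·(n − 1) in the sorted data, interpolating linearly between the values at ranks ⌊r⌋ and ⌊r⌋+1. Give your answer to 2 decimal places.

4.81

Sorted: 3.2, 7.8, 15.1, 29.0, 29.6, 30.3, 36.9, 37.7.
n = 8.
r = 1 + (5/100)·(8 − 1) = 1 + 0.35 = 1.35.
Rank 1 is 3.2 and rank 2 is 7.8.
Interpolate: 3.2 + 0.35·(7.8 − 3.2) = 3.2 + 0.35·4.6 = 4.81.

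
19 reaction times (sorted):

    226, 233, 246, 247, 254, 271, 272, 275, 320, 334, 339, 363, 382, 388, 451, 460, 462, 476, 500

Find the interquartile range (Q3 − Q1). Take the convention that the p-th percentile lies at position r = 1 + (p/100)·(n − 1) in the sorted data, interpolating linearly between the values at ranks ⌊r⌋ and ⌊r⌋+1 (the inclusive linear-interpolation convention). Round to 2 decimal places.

n = 19.
P25: r = 5.5; ranks 5–6 are 254, 271; interpolating gives 262.5.
P75: r = 14.5; ranks 14–15 are 388, 451; interpolating gives 419.5.
Difference: 419.5 − 262.5 = 157.

157.00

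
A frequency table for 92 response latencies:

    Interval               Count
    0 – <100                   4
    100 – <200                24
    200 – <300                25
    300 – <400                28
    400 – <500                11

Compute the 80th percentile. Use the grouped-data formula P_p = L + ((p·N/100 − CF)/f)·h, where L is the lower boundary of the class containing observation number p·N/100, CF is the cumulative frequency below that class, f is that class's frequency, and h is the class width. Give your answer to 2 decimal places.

373.57

N = 92; target position k = 80/100 · 92 = 73.6.
Cumulative frequencies: 4, 28, 53, 81, 92.
Observation 73.6 falls in the class 300 – <400.
L = 300, CF = 53, f = 28, h = 100.
P80 = 300 + ((73.6 − 53)/28)·100 = 300 + 73.5714 = 373.571.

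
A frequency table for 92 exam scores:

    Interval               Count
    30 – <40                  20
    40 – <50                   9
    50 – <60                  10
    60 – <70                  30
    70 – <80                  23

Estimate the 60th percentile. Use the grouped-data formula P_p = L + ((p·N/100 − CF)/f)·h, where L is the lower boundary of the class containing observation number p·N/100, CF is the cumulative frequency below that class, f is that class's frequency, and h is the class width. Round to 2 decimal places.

N = 92; target position k = 60/100 · 92 = 55.2.
Cumulative frequencies: 20, 29, 39, 69, 92.
Observation 55.2 falls in the class 60 – <70.
L = 60, CF = 39, f = 30, h = 10.
P60 = 60 + ((55.2 − 39)/30)·10 = 60 + 5.4 = 65.4.

65.40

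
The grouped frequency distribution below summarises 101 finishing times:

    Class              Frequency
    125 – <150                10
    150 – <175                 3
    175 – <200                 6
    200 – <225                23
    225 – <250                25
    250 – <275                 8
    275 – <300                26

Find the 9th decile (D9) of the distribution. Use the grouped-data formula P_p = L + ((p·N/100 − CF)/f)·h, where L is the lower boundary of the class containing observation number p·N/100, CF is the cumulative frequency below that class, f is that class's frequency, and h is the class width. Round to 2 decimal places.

290.29

N = 101; target position k = 90/100 · 101 = 90.9.
Cumulative frequencies: 10, 13, 19, 42, 67, 75, 101.
Observation 90.9 falls in the class 275 – <300.
L = 275, CF = 75, f = 26, h = 25.
P90 = 275 + ((90.9 − 75)/26)·25 = 275 + 15.2885 = 290.288.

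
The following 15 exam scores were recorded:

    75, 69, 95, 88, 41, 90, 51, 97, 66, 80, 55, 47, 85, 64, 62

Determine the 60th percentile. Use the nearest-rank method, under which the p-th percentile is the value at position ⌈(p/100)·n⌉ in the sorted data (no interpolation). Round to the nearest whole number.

Sorted: 41, 47, 51, 55, 62, 64, 66, 69, 75, 80, 85, 88, 90, 95, 97.
n = 15.
Position = ⌈60/100 · 15⌉ = ⌈9⌉ = 9.
The value at rank 9 is 75.

75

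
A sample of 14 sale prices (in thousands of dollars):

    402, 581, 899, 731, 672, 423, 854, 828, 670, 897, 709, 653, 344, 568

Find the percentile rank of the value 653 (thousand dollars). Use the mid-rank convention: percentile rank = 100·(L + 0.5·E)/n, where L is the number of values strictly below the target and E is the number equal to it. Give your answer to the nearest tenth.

Sorted: 344, 402, 423, 568, 581, 653, 670, 672, 709, 731, 828, 854, 897, 899.
Count below 653: L = 5; count equal: E = 1; n = 14.
Percentile rank = 100·(5 + 0.5·1)/14 = 100·5.5/14 = 39.29.

39.3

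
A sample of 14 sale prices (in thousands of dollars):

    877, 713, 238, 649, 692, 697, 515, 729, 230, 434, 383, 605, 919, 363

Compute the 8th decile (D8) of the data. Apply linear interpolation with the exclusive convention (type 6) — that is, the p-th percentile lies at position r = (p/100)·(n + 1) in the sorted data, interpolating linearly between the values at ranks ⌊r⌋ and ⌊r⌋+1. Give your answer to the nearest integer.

729

Sorted: 230, 238, 363, 383, 434, 515, 605, 649, 692, 697, 713, 729, 877, 919.
n = 14.
r = (80/100)·(14 + 1) = 12.
r is an integer, so P80 is the value at rank 12: 729.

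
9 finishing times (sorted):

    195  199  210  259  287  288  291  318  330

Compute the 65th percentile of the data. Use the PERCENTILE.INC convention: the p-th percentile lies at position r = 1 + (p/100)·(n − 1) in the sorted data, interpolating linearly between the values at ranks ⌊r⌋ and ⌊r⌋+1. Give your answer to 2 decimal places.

n = 9.
r = 1 + (65/100)·(9 − 1) = 1 + 5.2 = 6.2.
Rank 6 is 288 and rank 7 is 291.
Interpolate: 288 + 0.2·(291 − 288) = 288 + 0.2·3 = 288.6.

288.60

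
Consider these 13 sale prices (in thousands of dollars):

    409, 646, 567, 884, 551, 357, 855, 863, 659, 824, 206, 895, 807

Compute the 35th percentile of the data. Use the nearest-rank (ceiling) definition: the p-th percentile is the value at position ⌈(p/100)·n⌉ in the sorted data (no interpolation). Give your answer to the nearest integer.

567

Sorted: 206, 357, 409, 551, 567, 646, 659, 807, 824, 855, 863, 884, 895.
n = 13.
Position = ⌈35/100 · 13⌉ = ⌈4.55⌉ = 5.
The value at rank 5 is 567.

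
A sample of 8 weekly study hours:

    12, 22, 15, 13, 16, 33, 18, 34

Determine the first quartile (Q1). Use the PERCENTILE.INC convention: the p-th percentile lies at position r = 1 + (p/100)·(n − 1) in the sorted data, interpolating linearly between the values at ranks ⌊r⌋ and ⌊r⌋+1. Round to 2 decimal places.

Sorted: 12, 13, 15, 16, 18, 22, 33, 34.
n = 8.
r = 1 + (25/100)·(8 − 1) = 1 + 1.75 = 2.75.
Rank 2 is 13 and rank 3 is 15.
Interpolate: 13 + 0.75·(15 − 13) = 13 + 0.75·2 = 14.5.

14.50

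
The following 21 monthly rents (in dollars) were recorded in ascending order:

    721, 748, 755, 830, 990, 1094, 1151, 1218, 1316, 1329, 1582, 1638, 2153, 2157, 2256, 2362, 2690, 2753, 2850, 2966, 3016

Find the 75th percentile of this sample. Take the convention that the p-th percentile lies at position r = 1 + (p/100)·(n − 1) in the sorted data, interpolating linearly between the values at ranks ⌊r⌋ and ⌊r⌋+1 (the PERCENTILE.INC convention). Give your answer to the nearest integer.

2362

n = 21.
r = 1 + (75/100)·(21 − 1) = 1 + 15 = 16.
r is an integer, so P75 is the value at rank 16: 2362.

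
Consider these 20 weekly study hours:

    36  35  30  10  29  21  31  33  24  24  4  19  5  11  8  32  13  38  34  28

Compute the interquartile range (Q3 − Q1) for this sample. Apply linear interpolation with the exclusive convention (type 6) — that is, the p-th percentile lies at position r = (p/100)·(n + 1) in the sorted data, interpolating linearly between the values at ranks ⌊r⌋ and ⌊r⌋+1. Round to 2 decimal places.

Sorted: 4, 5, 8, 10, 11, 13, 19, 21, 24, 24, 28, 29, 30, 31, 32, 33, 34, 35, 36, 38.
n = 20.
P25: r = 5.25; ranks 5–6 are 11, 13; interpolating gives 11.5.
P75: r = 15.75; ranks 15–16 are 32, 33; interpolating gives 32.75.
Difference: 32.75 − 11.5 = 21.25.

21.25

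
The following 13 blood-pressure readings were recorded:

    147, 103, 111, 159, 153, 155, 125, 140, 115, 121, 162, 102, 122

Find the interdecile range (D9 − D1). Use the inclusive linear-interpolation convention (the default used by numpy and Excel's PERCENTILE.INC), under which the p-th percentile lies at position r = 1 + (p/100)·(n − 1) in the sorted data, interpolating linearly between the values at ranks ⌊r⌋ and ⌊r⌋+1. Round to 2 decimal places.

Sorted: 102, 103, 111, 115, 121, 122, 125, 140, 147, 153, 155, 159, 162.
n = 13.
P10: r = 2.2; ranks 2–3 are 103, 111; interpolating gives 104.6.
P90: r = 11.8; ranks 11–12 are 155, 159; interpolating gives 158.2.
Difference: 158.2 − 104.6 = 53.6.

53.60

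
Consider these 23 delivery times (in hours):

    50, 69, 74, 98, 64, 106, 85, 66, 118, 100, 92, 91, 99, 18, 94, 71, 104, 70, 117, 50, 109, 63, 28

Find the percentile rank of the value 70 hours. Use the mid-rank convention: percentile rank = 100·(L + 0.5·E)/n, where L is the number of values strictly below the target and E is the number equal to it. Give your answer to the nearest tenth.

37.0

Sorted: 18, 28, 50, 50, 63, 64, 66, 69, 70, 71, 74, 85, 91, 92, 94, 98, 99, 100, 104, 106, 109, 117, 118.
Count below 70: L = 8; count equal: E = 1; n = 23.
Percentile rank = 100·(8 + 0.5·1)/23 = 100·8.5/23 = 36.96.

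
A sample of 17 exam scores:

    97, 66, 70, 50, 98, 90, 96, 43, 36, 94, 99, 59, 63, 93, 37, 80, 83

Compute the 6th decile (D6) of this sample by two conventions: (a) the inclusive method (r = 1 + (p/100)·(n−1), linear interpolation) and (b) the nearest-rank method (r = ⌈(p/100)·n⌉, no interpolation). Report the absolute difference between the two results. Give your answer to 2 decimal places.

2.80

Sorted: 36, 37, 43, 50, 59, 63, 66, 70, 80, 83, 90, 93, 94, 96, 97, 98, 99.
n = 17.
(a) r = 10.6; between ranks 10 (83) and 11 (90): 87.2.
(b) the nearest-rank method: rank 11 → 90.
|87.2 − 90| = 2.8.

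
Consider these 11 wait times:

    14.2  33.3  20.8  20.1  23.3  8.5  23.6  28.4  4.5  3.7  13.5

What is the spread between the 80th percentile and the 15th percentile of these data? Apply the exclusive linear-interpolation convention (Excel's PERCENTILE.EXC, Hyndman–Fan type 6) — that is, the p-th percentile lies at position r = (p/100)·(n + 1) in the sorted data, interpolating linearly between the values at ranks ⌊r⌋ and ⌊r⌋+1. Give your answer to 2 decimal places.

Sorted: 3.7, 4.5, 8.5, 13.5, 14.2, 20.1, 20.8, 23.3, 23.6, 28.4, 33.3.
n = 11.
P15: r = 1.8; ranks 1–2 are 3.7, 4.5; interpolating gives 4.34.
P80: r = 9.6; ranks 9–10 are 23.6, 28.4; interpolating gives 26.48.
Difference: 26.48 − 4.34 = 22.14.

22.14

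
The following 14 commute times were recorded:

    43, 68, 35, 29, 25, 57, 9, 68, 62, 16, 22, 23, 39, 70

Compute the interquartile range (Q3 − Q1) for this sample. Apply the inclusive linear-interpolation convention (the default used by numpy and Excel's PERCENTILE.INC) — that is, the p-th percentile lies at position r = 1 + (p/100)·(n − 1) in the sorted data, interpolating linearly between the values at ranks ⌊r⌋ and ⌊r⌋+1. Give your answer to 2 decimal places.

Sorted: 9, 16, 22, 23, 25, 29, 35, 39, 43, 57, 62, 68, 68, 70.
n = 14.
P25: r = 4.25; ranks 4–5 are 23, 25; interpolating gives 23.5.
P75: r = 10.75; ranks 10–11 are 57, 62; interpolating gives 60.75.
Difference: 60.75 − 23.5 = 37.25.

37.25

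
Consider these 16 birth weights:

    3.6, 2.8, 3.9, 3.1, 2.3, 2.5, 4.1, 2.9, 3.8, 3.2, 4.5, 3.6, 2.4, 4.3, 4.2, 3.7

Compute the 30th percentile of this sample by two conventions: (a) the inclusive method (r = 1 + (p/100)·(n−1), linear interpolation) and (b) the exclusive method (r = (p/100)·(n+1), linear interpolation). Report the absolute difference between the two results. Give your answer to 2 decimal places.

Sorted: 2.3, 2.4, 2.5, 2.8, 2.9, 3.1, 3.2, 3.6, 3.6, 3.7, 3.8, 3.9, 4.1, 4.2, 4.3, 4.5.
n = 16.
(a) r = 5.5; between ranks 5 (2.9) and 6 (3.1): 3.
(b) r = 5.1; between ranks 5 (2.9) and 6 (3.1): 2.92.
|3 − 2.92| = 0.08.

0.08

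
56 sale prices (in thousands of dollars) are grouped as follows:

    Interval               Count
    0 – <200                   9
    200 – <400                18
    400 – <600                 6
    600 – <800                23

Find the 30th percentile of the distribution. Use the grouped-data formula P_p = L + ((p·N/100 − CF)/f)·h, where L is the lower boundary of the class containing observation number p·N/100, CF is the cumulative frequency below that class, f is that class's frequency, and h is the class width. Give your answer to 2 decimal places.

286.67

N = 56; target position k = 30/100 · 56 = 16.8.
Cumulative frequencies: 9, 27, 33, 56.
Observation 16.8 falls in the class 200 – <400.
L = 200, CF = 9, f = 18, h = 200.
P30 = 200 + ((16.8 − 9)/18)·200 = 200 + 86.6667 = 286.667.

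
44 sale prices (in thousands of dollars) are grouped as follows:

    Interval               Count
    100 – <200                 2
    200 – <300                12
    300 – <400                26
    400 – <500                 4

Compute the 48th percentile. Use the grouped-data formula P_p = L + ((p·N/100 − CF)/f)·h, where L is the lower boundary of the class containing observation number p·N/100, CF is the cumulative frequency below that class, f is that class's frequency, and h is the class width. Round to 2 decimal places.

327.38

N = 44; target position k = 48/100 · 44 = 21.12.
Cumulative frequencies: 2, 14, 40, 44.
Observation 21.12 falls in the class 300 – <400.
L = 300, CF = 14, f = 26, h = 100.
P48 = 300 + ((21.12 − 14)/26)·100 = 300 + 27.3846 = 327.385.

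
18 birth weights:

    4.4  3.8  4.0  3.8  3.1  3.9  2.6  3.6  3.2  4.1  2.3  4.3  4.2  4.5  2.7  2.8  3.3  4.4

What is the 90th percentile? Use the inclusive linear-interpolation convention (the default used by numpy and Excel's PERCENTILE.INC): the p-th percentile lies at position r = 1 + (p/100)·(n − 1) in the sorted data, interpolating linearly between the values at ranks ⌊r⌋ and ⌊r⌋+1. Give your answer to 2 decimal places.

4.40

Sorted: 2.3, 2.6, 2.7, 2.8, 3.1, 3.2, 3.3, 3.6, 3.8, 3.8, 3.9, 4.0, 4.1, 4.2, 4.3, 4.4, 4.4, 4.5.
n = 18.
r = 1 + (90/100)·(18 − 1) = 1 + 15.3 = 16.3.
Rank 16 is 4.4 and rank 17 is 4.4.
Interpolate: 4.4 + 0.3·(4.4 − 4.4) = 4.4 + 0.3·0 = 4.4.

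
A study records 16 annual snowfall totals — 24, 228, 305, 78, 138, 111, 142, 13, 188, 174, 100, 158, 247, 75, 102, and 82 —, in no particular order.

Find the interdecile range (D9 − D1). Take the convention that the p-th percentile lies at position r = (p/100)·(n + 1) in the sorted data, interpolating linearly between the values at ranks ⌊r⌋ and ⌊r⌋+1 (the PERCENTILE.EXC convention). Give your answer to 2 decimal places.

Sorted: 13, 24, 75, 78, 82, 100, 102, 111, 138, 142, 158, 174, 188, 228, 247, 305.
n = 16.
P10: r = 1.7; ranks 1–2 are 13, 24; interpolating gives 20.7.
P90: r = 15.3; ranks 15–16 are 247, 305; interpolating gives 264.4.
Difference: 264.4 − 20.7 = 243.7.

243.70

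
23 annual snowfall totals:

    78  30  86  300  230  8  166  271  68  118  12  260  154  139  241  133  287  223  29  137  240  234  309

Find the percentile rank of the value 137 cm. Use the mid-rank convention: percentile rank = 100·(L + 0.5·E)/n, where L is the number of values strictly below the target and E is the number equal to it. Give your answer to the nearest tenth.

41.3

Sorted: 8, 12, 29, 30, 68, 78, 86, 118, 133, 137, 139, 154, 166, 223, 230, 234, 240, 241, 260, 271, 287, 300, 309.
Count below 137: L = 9; count equal: E = 1; n = 23.
Percentile rank = 100·(9 + 0.5·1)/23 = 100·9.5/23 = 41.3.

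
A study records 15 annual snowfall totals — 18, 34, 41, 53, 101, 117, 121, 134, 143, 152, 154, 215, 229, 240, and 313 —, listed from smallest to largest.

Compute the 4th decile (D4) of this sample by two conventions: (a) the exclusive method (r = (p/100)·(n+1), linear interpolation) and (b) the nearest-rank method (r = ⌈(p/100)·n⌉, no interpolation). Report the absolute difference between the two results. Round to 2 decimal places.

n = 15.
(a) r = 6.4; between ranks 6 (117) and 7 (121): 118.6.
(b) the nearest-rank method: rank 6 → 117.
|118.6 − 117| = 1.6.

1.60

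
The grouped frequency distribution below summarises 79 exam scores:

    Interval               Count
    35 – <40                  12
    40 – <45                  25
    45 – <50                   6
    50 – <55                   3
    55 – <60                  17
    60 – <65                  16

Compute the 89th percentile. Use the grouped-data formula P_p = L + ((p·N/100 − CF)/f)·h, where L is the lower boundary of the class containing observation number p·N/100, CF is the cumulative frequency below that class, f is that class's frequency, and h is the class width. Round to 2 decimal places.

62.28

N = 79; target position k = 89/100 · 79 = 70.31.
Cumulative frequencies: 12, 37, 43, 46, 63, 79.
Observation 70.31 falls in the class 60 – <65.
L = 60, CF = 63, f = 16, h = 5.
P89 = 60 + ((70.31 − 63)/16)·5 = 60 + 2.28437 = 62.2844.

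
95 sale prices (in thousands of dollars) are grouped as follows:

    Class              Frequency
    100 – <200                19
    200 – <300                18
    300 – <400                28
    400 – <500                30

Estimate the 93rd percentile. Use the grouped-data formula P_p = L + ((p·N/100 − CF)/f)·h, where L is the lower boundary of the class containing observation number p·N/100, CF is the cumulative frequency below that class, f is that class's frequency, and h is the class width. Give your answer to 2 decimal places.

477.83

N = 95; target position k = 93/100 · 95 = 88.35.
Cumulative frequencies: 19, 37, 65, 95.
Observation 88.35 falls in the class 400 – <500.
L = 400, CF = 65, f = 30, h = 100.
P93 = 400 + ((88.35 − 65)/30)·100 = 400 + 77.8333 = 477.833.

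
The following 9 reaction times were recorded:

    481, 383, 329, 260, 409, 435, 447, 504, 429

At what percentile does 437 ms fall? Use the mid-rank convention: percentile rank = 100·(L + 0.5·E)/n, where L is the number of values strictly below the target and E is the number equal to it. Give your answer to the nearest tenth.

66.7

Sorted: 260, 329, 383, 409, 429, 435, 447, 481, 504.
Count below 437: L = 6; count equal: E = 0; n = 9.
Percentile rank = 100·(6 + 0.5·0)/9 = 100·6/9 = 66.67.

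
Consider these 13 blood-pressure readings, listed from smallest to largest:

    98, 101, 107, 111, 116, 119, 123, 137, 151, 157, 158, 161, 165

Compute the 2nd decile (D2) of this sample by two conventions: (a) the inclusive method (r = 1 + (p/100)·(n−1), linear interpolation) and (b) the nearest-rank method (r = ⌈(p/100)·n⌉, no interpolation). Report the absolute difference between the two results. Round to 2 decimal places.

1.60

n = 13.
(a) r = 3.4; between ranks 3 (107) and 4 (111): 108.6.
(b) the nearest-rank method: rank 3 → 107.
|108.6 − 107| = 1.6.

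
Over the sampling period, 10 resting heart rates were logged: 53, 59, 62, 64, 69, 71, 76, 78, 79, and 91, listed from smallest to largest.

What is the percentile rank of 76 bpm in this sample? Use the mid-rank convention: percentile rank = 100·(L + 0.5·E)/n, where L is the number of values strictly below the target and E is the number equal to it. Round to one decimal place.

Count below 76: L = 6; count equal: E = 1; n = 10.
Percentile rank = 100·(6 + 0.5·1)/10 = 100·6.5/10 = 65.

65.0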